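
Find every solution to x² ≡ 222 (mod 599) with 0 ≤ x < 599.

Since 599 ≡ 3 (mod 4), a square root of 222 is 222^((599+1)/4) = 222^150 mod 599.
Repeated squaring: 222^2≡166, 222^4≡2, 222^8≡4, 222^16≡16, 222^32≡256, 222^64≡245, 222^128≡125 (mod 599).
222^150 = 222^(128+16+4+2) ≡ 308 (mod 599).
Check: 308² = 94864 ≡ 222 (mod 599). The two roots are 291 and 308.

291, 308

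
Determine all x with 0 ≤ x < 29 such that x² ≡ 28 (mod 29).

12, 17

29 ≡ 1 (mod 4), so we find a root by search.
Trying successive values, 12² = 144 ≡ 28 (mod 29). The other root is 29 − 12 = 17.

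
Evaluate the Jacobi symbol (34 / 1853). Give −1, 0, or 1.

0

Pull out 2: since 1853 ≡ 5 (mod 8), (2/1853) = -1.
Reciprocity: 17 ≡ 1 and 1853 ≡ 1 (mod 4), so (17/1853) = +(1853/17).
Reduce top mod 17: now compute (0/17).
Top reduces to 0: gcd > 1, so the symbol is 0.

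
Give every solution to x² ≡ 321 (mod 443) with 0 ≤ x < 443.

Since 443 ≡ 3 (mod 4), a square root of 321 is 321^((443+1)/4) = 321^111 mod 443.
Repeated squaring: 321^2≡265, 321^4≡231, 321^8≡201, 321^16≡88, 321^32≡213, 321^64≡183 (mod 443).
321^111 = 321^(64+32+8+4+2+1) ≡ 236 (mod 443).
Check: 236² = 55696 ≡ 321 (mod 443). The two roots are 207 and 236.

207, 236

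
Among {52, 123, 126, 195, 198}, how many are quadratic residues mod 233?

(52/233) = +1 → QR.
(123/233) = +1 → QR.
(126/233) = +1 → QR.
(195/233) = +1 → QR.
(198/233) = -1 → non-residue.
Total quadratic residues among the 5: 4.

4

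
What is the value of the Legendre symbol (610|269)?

-1

First reduce: 610 ≡ 72 (mod 269).
Pull out 2^3: since 269 ≡ 5 (mod 8), (2/269) = -1, so (2/269)^3 = -1.
Reciprocity: 9 ≡ 1 and 269 ≡ 1 (mod 4), so (9/269) = +(269/9).
Reduce top mod 9: now compute (8/9).
Pull out 2^3: since 9 ≡ 1 (mod 8), (2/9) = +1, so (2/9)^3 = +1.
Reached (1/9) = 1. Collecting the sign flips along the way, the symbol is -1.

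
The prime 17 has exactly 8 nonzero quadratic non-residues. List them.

3,5,6,7,10,11,12,14

Square k = 1,…,8 (k and 17−k give the same square):
1²=1, 2²=4, 3²=9, 4²=16, 5²≡8, 6²≡2, 7²≡15, 8²≡13 (mod 17).
The residues are {1, 2, 4, 8, 9, 13, 15, 16}; the non-residues are the remaining 8 nonzero classes.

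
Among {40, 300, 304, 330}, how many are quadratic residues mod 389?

(40/389) = -1 → non-residue.
(300/389) = -1 → non-residue.
(304/389) = +1 → QR.
(330/389) = +1 → QR.
Total quadratic residues among the 4: 2.

2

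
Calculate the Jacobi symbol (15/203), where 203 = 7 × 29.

-1

Reciprocity: 15 ≡ 3 and 203 ≡ 3 (mod 4), so (15/203) = −(203/15).
Reduce top mod 15: now compute (8/15).
Pull out 2^3: since 15 ≡ 7 (mod 8), (2/15) = +1, so (2/15)^3 = +1.
Reached (1/15) = 1. Collecting the sign flips along the way, the symbol is -1.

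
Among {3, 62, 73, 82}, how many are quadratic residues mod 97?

(3/97) = +1 → QR.
(62/97) = +1 → QR.
(73/97) = +1 → QR.
(82/97) = -1 → non-residue.
Total quadratic residues among the 4: 3.

3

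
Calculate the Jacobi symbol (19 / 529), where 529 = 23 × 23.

1

Reciprocity: 19 ≡ 3 and 529 ≡ 1 (mod 4), so (19/529) = +(529/19).
Reduce top mod 19: now compute (16/19).
Pull out 2^4: since 19 ≡ 3 (mod 8), (2/19) = -1, so (2/19)^4 = +1.
Reached (1/19) = 1. Collecting the sign flips along the way, the symbol is +1.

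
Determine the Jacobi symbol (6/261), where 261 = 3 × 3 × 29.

0

Pull out 2: since 261 ≡ 5 (mod 8), (2/261) = -1.
Reciprocity: 3 ≡ 3 and 261 ≡ 1 (mod 4), so (3/261) = +(261/3).
Reduce top mod 3: now compute (0/3).
Top reduces to 0: gcd > 1, so the symbol is 0.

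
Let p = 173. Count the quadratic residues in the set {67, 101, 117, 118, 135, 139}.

(67/173) = +1 → QR.
(101/173) = -1 → non-residue.
(117/173) = +1 → QR.
(118/173) = +1 → QR.
(135/173) = +1 → QR.
(139/173) = +1 → QR.
Total quadratic residues among the 6: 5.

5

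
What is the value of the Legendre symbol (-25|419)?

First reduce: -25 ≡ 394 (mod 419).
Pull out 2: since 419 ≡ 3 (mod 8), (2/419) = -1.
Reciprocity: 197 ≡ 1 and 419 ≡ 3 (mod 4), so (197/419) = +(419/197).
Reduce top mod 197: now compute (25/197).
Reciprocity: 25 ≡ 1 and 197 ≡ 1 (mod 4), so (25/197) = +(197/25).
Reduce top mod 25: now compute (22/25).
Pull out 2: since 25 ≡ 1 (mod 8), (2/25) = +1.
Reciprocity: 11 ≡ 3 and 25 ≡ 1 (mod 4), so (11/25) = +(25/11).
Reduce top mod 11: now compute (3/11).
Reciprocity: 3 ≡ 3 and 11 ≡ 3 (mod 4), so (3/11) = −(11/3).
Reduce top mod 3: now compute (2/3).
Pull out 2: since 3 ≡ 3 (mod 8), (2/3) = -1.
Reached (1/3) = 1. Collecting the sign flips along the way, the symbol is -1.

-1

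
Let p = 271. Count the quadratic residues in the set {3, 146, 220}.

1

(3/271) = -1 → non-residue.
(146/271) = -1 → non-residue.
(220/271) = +1 → QR.
Total quadratic residues among the 3: 1.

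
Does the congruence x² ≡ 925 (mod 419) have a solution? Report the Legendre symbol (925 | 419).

Euler's criterion: (925/419) ≡ 87^209 (mod 419).
87^2 ≡ 27 (mod 419)
87^4 ≡ 310 (mod 419)
87^8 ≡ 149 (mod 419)
87^16 ≡ 413 (mod 419)
87^32 ≡ 36 (mod 419)
87^64 ≡ 39 (mod 419)
87^128 ≡ 264 (mod 419)
87^209 = 87^(128+64+16+1) ≡ 1 (mod 419).
Result is 1, so (925/419) = 1.

1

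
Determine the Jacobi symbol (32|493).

Pull out 2^5: since 493 ≡ 5 (mod 8), (2/493) = -1, so (2/493)^5 = -1.
Reached (1/493) = 1. Collecting the sign flips along the way, the symbol is -1.

-1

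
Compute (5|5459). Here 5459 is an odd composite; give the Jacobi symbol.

1

Reciprocity: 5 ≡ 1 and 5459 ≡ 3 (mod 4), so (5/5459) = +(5459/5).
Reduce top mod 5: now compute (4/5).
Pull out 2^2: since 5 ≡ 5 (mod 8), (2/5) = -1, so (2/5)^2 = +1.
Reached (1/5) = 1. Collecting the sign flips along the way, the symbol is +1.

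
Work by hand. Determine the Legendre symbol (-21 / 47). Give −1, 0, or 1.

Euler's criterion: (-21/47) ≡ 26^23 (mod 47).
26^2 ≡ 18 (mod 47)
26^4 ≡ 42 (mod 47)
26^8 ≡ 25 (mod 47)
26^16 ≡ 14 (mod 47)
26^23 = 26^(16+4+2+1) ≡ 46 (mod 47).
Result is 46 ≡ −1, so (-21/47) = −1.

-1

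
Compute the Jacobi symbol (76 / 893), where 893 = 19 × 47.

0

Pull out 2^2: since 893 ≡ 5 (mod 8), (2/893) = -1, so (2/893)^2 = +1.
Reciprocity: 19 ≡ 3 and 893 ≡ 1 (mod 4), so (19/893) = +(893/19).
Reduce top mod 19: now compute (0/19).
Top reduces to 0: gcd > 1, so the symbol is 0.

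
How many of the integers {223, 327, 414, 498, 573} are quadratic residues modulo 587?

(223/587) = +1 → QR.
(327/587) = -1 → non-residue.
(414/587) = +1 → QR.
(498/587) = -1 → non-residue.
(573/587) = +1 → QR.
Total quadratic residues among the 5: 3.

3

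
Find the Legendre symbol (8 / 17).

Pull out 2^3: since 17 ≡ 1 (mod 8), (2/17) = +1, so (2/17)^3 = +1.
Reached (1/17) = 1. Collecting the sign flips along the way, the symbol is +1.

1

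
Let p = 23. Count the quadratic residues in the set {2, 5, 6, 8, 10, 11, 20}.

3

(2/23) = +1 → QR.
(5/23) = -1 → non-residue.
(6/23) = +1 → QR.
(8/23) = +1 → QR.
(10/23) = -1 → non-residue.
(11/23) = -1 → non-residue.
(20/23) = -1 → non-residue.
Total quadratic residues among the 7: 3.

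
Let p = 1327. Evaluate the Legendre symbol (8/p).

1

Pull out 2^3: since 1327 ≡ 7 (mod 8), (2/1327) = +1, so (2/1327)^3 = +1.
Reached (1/1327) = 1. Collecting the sign flips along the way, the symbol is +1.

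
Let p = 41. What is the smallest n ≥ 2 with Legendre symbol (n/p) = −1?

3

(2/41) = +1, so 2 is a residue.
(3/41) = −1, so 3 is the smallest positive non-residue mod 41.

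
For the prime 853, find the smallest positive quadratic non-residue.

(2/853) = −1, so 2 is the smallest positive non-residue mod 853.

2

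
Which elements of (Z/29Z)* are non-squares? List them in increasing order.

2, 3, 8, 10, 11, 12, 14, 15, 17, 18, 19, 21, 26, 27

Square k = 1,…,14 (k and 29−k give the same square):
1²=1, 2²=4, 3²=9, 4²=16, 5²=25, 6²≡7, 7²≡20, 8²≡6, 9²≡23, 10²≡13, 11²≡5, 12²≡28, 13²≡24, 14²≡22 (mod 29).
The residues are {1, 4, 5, 6, 7, 9, 13, 16, 20, 22, 23, 24, 25, 28}; the non-residues are the remaining 14 nonzero classes.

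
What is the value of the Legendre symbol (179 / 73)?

First reduce: 179 ≡ 33 (mod 73).
Reciprocity: 33 ≡ 1 and 73 ≡ 1 (mod 4), so (33/73) = +(73/33).
Reduce top mod 33: now compute (7/33).
Reciprocity: 7 ≡ 3 and 33 ≡ 1 (mod 4), so (7/33) = +(33/7).
Reduce top mod 7: now compute (5/7).
Reciprocity: 5 ≡ 1 and 7 ≡ 3 (mod 4), so (5/7) = +(7/5).
Reduce top mod 5: now compute (2/5).
Pull out 2: since 5 ≡ 5 (mod 8), (2/5) = -1.
Reached (1/5) = 1. Collecting the sign flips along the way, the symbol is -1.

-1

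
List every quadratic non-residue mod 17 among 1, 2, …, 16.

Square k = 1,…,8 (k and 17−k give the same square):
1²=1, 2²=4, 3²=9, 4²=16, 5²≡8, 6²≡2, 7²≡15, 8²≡13 (mod 17).
The residues are {1, 2, 4, 8, 9, 13, 15, 16}; the non-residues are the remaining 8 nonzero classes.

3, 5, 6, 7, 10, 11, 12, 14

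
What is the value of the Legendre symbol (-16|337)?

Euler's criterion: (-16/337) ≡ 321^168 (mod 337).
321^2 ≡ 256 (mod 337)
321^4 ≡ 158 (mod 337)
321^8 ≡ 26 (mod 337)
321^16 ≡ 2 (mod 337)
321^32 ≡ 4 (mod 337)
321^64 ≡ 16 (mod 337)
321^128 ≡ 256 (mod 337)
321^168 = 321^(128+32+8) ≡ 1 (mod 337).
Result is 1, so (-16/337) = 1.

1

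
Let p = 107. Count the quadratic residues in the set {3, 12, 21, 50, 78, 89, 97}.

3

(3/107) = +1 → QR.
(12/107) = +1 → QR.
(21/107) = -1 → non-residue.
(50/107) = -1 → non-residue.
(78/107) = -1 → non-residue.
(89/107) = +1 → QR.
(97/107) = -1 → non-residue.
Total quadratic residues among the 7: 3.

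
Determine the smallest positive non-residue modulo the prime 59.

2

(2/59) = −1, so 2 is the smallest positive non-residue mod 59.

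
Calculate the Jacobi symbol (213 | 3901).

Reciprocity: 213 ≡ 1 and 3901 ≡ 1 (mod 4), so (213/3901) = +(3901/213).
Reduce top mod 213: now compute (67/213).
Reciprocity: 67 ≡ 3 and 213 ≡ 1 (mod 4), so (67/213) = +(213/67).
Reduce top mod 67: now compute (12/67).
Pull out 2^2: since 67 ≡ 3 (mod 8), (2/67) = -1, so (2/67)^2 = +1.
Reciprocity: 3 ≡ 3 and 67 ≡ 3 (mod 4), so (3/67) = −(67/3).
Reduce top mod 3: now compute (1/3).
Reached (1/3) = 1. Collecting the sign flips along the way, the symbol is -1.

-1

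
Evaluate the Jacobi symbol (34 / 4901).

1

Pull out 2: since 4901 ≡ 5 (mod 8), (2/4901) = -1.
Reciprocity: 17 ≡ 1 and 4901 ≡ 1 (mod 4), so (17/4901) = +(4901/17).
Reduce top mod 17: now compute (5/17).
Reciprocity: 5 ≡ 1 and 17 ≡ 1 (mod 4), so (5/17) = +(17/5).
Reduce top mod 5: now compute (2/5).
Pull out 2: since 5 ≡ 5 (mod 8), (2/5) = -1.
Reached (1/5) = 1. Collecting the sign flips along the way, the symbol is +1.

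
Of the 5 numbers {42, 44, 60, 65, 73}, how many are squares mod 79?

4

(42/79) = +1 → QR.
(44/79) = +1 → QR.
(60/79) = -1 → non-residue.
(65/79) = +1 → QR.
(73/79) = +1 → QR.
Total quadratic residues among the 5: 4.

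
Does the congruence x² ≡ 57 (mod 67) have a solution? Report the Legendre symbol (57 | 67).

Euler's criterion: (57/67) ≡ 57^33 (mod 67).
57^2 ≡ 33 (mod 67)
57^4 ≡ 17 (mod 67)
57^8 ≡ 21 (mod 67)
57^16 ≡ 39 (mod 67)
57^32 ≡ 47 (mod 67)
57^33 = 57^(32+1) ≡ 66 (mod 67).
Result is 66 ≡ −1, so (57/67) = −1.

-1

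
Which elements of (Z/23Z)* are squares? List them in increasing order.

Square k = 1,…,11 (k and 23−k give the same square):
1²=1, 2²=4, 3²=9, 4²=16, 5²≡2, 6²≡13, 7²≡3, 8²≡18, 9²≡12, 10²≡8, 11²≡6 (mod 23).
So the quadratic residues mod 23 are {1, 2, 3, 4, 6, 8, 9, 12, 13, 16, 18}.

1,2,3,4,6,8,9,12,13,16,18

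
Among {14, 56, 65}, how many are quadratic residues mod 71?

0

(14/71) = -1 → non-residue.
(56/71) = -1 → non-residue.
(65/71) = -1 → non-residue.
Total quadratic residues among the 3: 0.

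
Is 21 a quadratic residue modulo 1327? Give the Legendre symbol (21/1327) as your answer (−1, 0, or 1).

Reciprocity: 21 ≡ 1 and 1327 ≡ 3 (mod 4), so (21/1327) = +(1327/21).
Reduce top mod 21: now compute (4/21).
Pull out 2^2: since 21 ≡ 5 (mod 8), (2/21) = -1, so (2/21)^2 = +1.
Reached (1/21) = 1. Collecting the sign flips along the way, the symbol is +1.

1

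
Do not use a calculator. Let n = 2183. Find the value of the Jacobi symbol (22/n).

-1

Pull out 2: since 2183 ≡ 7 (mod 8), (2/2183) = +1.
Reciprocity: 11 ≡ 3 and 2183 ≡ 3 (mod 4), so (11/2183) = −(2183/11).
Reduce top mod 11: now compute (5/11).
Reciprocity: 5 ≡ 1 and 11 ≡ 3 (mod 4), so (5/11) = +(11/5).
Reduce top mod 5: now compute (1/5).
Reached (1/5) = 1. Collecting the sign flips along the way, the symbol is -1.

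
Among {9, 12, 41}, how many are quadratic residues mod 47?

(9/47) = +1 → QR.
(12/47) = +1 → QR.
(41/47) = -1 → non-residue.
Total quadratic residues among the 3: 2.

2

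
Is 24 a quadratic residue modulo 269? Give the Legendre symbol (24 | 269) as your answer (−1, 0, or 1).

Pull out 2^3: since 269 ≡ 5 (mod 8), (2/269) = -1, so (2/269)^3 = -1.
Reciprocity: 3 ≡ 3 and 269 ≡ 1 (mod 4), so (3/269) = +(269/3).
Reduce top mod 3: now compute (2/3).
Pull out 2: since 3 ≡ 3 (mod 8), (2/3) = -1.
Reached (1/3) = 1. Collecting the sign flips along the way, the symbol is +1.

1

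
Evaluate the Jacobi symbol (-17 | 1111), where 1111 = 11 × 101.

1

First reduce: -17 ≡ 1094 (mod 1111).
Pull out 2: since 1111 ≡ 7 (mod 8), (2/1111) = +1.
Reciprocity: 547 ≡ 3 and 1111 ≡ 3 (mod 4), so (547/1111) = −(1111/547).
Reduce top mod 547: now compute (17/547).
Reciprocity: 17 ≡ 1 and 547 ≡ 3 (mod 4), so (17/547) = +(547/17).
Reduce top mod 17: now compute (3/17).
Reciprocity: 3 ≡ 3 and 17 ≡ 1 (mod 4), so (3/17) = +(17/3).
Reduce top mod 3: now compute (2/3).
Pull out 2: since 3 ≡ 3 (mod 8), (2/3) = -1.
Reached (1/3) = 1. Collecting the sign flips along the way, the symbol is +1.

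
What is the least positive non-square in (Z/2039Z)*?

(2/2039) = +1, so 2 is a residue.
(3/2039) = +1, so 3 is a residue.
(4/2039) = +1, so 4 is a residue.
(5/2039) = +1, so 5 is a residue.
(6/2039) = +1, so 6 is a residue.
(7/2039) = −1, so 7 is the smallest positive non-residue mod 2039.

7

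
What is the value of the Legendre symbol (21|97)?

Euler's criterion: (21/97) ≡ 21^48 (mod 97).
21^2 ≡ 53 (mod 97)
21^4 ≡ 93 (mod 97)
21^8 ≡ 16 (mod 97)
21^16 ≡ 62 (mod 97)
21^32 ≡ 61 (mod 97)
21^48 = 21^(32+16) ≡ 96 (mod 97).
Result is 96 ≡ −1, so (21/97) = −1.

-1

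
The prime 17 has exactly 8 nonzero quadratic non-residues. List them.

Square k = 1,…,8 (k and 17−k give the same square):
1²=1, 2²=4, 3²=9, 4²=16, 5²≡8, 6²≡2, 7²≡15, 8²≡13 (mod 17).
The residues are {1, 2, 4, 8, 9, 13, 15, 16}; the non-residues are the remaining 8 nonzero classes.

3,5,6,7,10,11,12,14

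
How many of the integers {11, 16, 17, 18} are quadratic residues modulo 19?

(11/19) = +1 → QR.
(16/19) = +1 → QR.
(17/19) = +1 → QR.
(18/19) = -1 → non-residue.
Total quadratic residues among the 4: 3.

3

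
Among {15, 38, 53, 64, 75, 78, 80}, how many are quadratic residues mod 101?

(15/101) = -1 → non-residue.
(38/101) = -1 → non-residue.
(53/101) = -1 → non-residue.
(64/101) = +1 → QR.
(75/101) = -1 → non-residue.
(78/101) = +1 → QR.
(80/101) = +1 → QR.
Total quadratic residues among the 7: 3.

3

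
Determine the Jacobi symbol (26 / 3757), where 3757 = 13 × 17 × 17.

Pull out 2: since 3757 ≡ 5 (mod 8), (2/3757) = -1.
Reciprocity: 13 ≡ 1 and 3757 ≡ 1 (mod 4), so (13/3757) = +(3757/13).
Reduce top mod 13: now compute (0/13).
Top reduces to 0: gcd > 1, so the symbol is 0.

0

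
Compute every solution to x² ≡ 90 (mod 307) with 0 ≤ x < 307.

Since 307 ≡ 3 (mod 4), a square root of 90 is 90^((307+1)/4) = 90^77 mod 307.
Repeated squaring: 90^2≡118, 90^4≡109, 90^8≡215, 90^16≡175, 90^32≡232, 90^64≡99 (mod 307).
90^77 = 90^(64+8+4+1) ≡ 107 (mod 307).
Check: 107² = 11449 ≡ 90 (mod 307). The two roots are 107 and 200.

107, 200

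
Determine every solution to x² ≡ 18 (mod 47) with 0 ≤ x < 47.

Since 47 ≡ 3 (mod 4), a square root of 18 is 18^((47+1)/4) = 18^12 mod 47.
Repeated squaring: 18^2≡42, 18^4≡25, 18^8≡14 (mod 47).
18^12 = 18^(8+4) ≡ 21 (mod 47).
Check: 21² = 441 ≡ 18 (mod 47). The two roots are 21 and 26.

21, 26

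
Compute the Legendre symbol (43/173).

1

Reciprocity: 43 ≡ 3 and 173 ≡ 1 (mod 4), so (43/173) = +(173/43).
Reduce top mod 43: now compute (1/43).
Reached (1/43) = 1. Collecting the sign flips along the way, the symbol is +1.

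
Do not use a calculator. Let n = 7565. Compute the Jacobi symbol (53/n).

-1

Reciprocity: 53 ≡ 1 and 7565 ≡ 1 (mod 4), so (53/7565) = +(7565/53).
Reduce top mod 53: now compute (39/53).
Reciprocity: 39 ≡ 3 and 53 ≡ 1 (mod 4), so (39/53) = +(53/39).
Reduce top mod 39: now compute (14/39).
Pull out 2: since 39 ≡ 7 (mod 8), (2/39) = +1.
Reciprocity: 7 ≡ 3 and 39 ≡ 3 (mod 4), so (7/39) = −(39/7).
Reduce top mod 7: now compute (4/7).
Pull out 2^2: since 7 ≡ 7 (mod 8), (2/7) = +1, so (2/7)^2 = +1.
Reached (1/7) = 1. Collecting the sign flips along the way, the symbol is -1.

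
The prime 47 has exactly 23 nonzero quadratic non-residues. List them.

Square k = 1,…,23 (k and 47−k give the same square):
1²=1, 2²=4, 3²=9, 4²=16, 5²=25, 6²=36, 7²≡2, 8²≡17, 9²≡34, 10²≡6, 11²≡27, 12²≡3, 13²≡28, 14²≡8, 15²≡37, 16²≡21, 17²≡7, 18²≡42, 19²≡32, 20²≡24, 21²≡18, 22²≡14, 23²≡12 (mod 47).
The residues are {1, 2, 3, 4, 6, 7, 8, 9, 12, 14, 16, 17, 18, 21, 24, 25, 27, 28, 32, 34, 36, 37, 42}; the non-residues are the remaining 23 nonzero classes.

5, 10, 11, 13, 15, 19, 20, 22, 23, 26, 29, 30, 31, 33, 35, 38, 39, 40, 41, 43, 44, 45, 46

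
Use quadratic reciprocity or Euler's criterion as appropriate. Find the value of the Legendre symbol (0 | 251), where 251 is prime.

Top reduces to 0: gcd > 1, so the symbol is 0.

0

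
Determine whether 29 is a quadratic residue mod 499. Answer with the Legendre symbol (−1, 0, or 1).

Reciprocity: 29 ≡ 1 and 499 ≡ 3 (mod 4), so (29/499) = +(499/29).
Reduce top mod 29: now compute (6/29).
Pull out 2: since 29 ≡ 5 (mod 8), (2/29) = -1.
Reciprocity: 3 ≡ 3 and 29 ≡ 1 (mod 4), so (3/29) = +(29/3).
Reduce top mod 3: now compute (2/3).
Pull out 2: since 3 ≡ 3 (mod 8), (2/3) = -1.
Reached (1/3) = 1. Collecting the sign flips along the way, the symbol is +1.

1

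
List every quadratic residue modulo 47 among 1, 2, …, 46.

Square k = 1,…,23 (k and 47−k give the same square):
1²=1, 2²=4, 3²=9, 4²=16, 5²=25, 6²=36, 7²≡2, 8²≡17, 9²≡34, 10²≡6, 11²≡27, 12²≡3, 13²≡28, 14²≡8, 15²≡37, 16²≡21, 17²≡7, 18²≡42, 19²≡32, 20²≡24, 21²≡18, 22²≡14, 23²≡12 (mod 47).
So the quadratic residues mod 47 are {1, 2, 3, 4, 6, 7, 8, 9, 12, 14, 16, 17, 18, 21, 24, 25, 27, 28, 32, 34, 36, 37, 42}.

1 2 3 4 6 7 8 9 12 14 16 17 18 21 24 25 27 28 32 34 36 37 42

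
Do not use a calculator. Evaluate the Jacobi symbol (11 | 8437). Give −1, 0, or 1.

0

Reciprocity: 11 ≡ 3 and 8437 ≡ 1 (mod 4), so (11/8437) = +(8437/11).
Reduce top mod 11: now compute (0/11).
Top reduces to 0: gcd > 1, so the symbol is 0.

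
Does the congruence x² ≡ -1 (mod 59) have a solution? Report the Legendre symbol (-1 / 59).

-1

First reduce: -1 ≡ 58 (mod 59).
Pull out 2: since 59 ≡ 3 (mod 8), (2/59) = -1.
Reciprocity: 29 ≡ 1 and 59 ≡ 3 (mod 4), so (29/59) = +(59/29).
Reduce top mod 29: now compute (1/29).
Reached (1/29) = 1. Collecting the sign flips along the way, the symbol is -1.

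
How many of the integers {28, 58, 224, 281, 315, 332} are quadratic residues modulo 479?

3

(28/479) = +1 → QR.
(58/479) = -1 → non-residue.
(224/479) = +1 → QR.
(281/479) = -1 → non-residue.
(315/479) = +1 → QR.
(332/479) = -1 → non-residue.
Total quadratic residues among the 6: 3.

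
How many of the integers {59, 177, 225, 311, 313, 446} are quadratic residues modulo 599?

(59/599) = -1 → non-residue.
(177/599) = -1 → non-residue.
(225/599) = +1 → QR.
(311/599) = -1 → non-residue.
(313/599) = +1 → QR.
(446/599) = -1 → non-residue.
Total quadratic residues among the 6: 2.

2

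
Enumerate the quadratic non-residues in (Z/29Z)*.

Square k = 1,…,14 (k and 29−k give the same square):
1²=1, 2²=4, 3²=9, 4²=16, 5²=25, 6²≡7, 7²≡20, 8²≡6, 9²≡23, 10²≡13, 11²≡5, 12²≡28, 13²≡24, 14²≡22 (mod 29).
The residues are {1, 4, 5, 6, 7, 9, 13, 16, 20, 22, 23, 24, 25, 28}; the non-residues are the remaining 14 nonzero classes.

2,3,8,10,11,12,14,15,17,18,19,21,26,27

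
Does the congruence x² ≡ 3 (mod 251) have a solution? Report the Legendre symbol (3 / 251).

1

Euler's criterion: (3/251) ≡ 3^125 (mod 251).
3^2 ≡ 9 (mod 251)
3^4 ≡ 81 (mod 251)
3^8 ≡ 35 (mod 251)
3^16 ≡ 221 (mod 251)
3^32 ≡ 147 (mod 251)
3^64 ≡ 23 (mod 251)
3^125 = 3^(64+32+16+8+4+1) ≡ 1 (mod 251).
Result is 1, so (3/251) = 1.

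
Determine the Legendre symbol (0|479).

Top reduces to 0: gcd > 1, so the symbol is 0.

0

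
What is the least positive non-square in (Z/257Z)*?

(2/257) = +1, so 2 is a residue.
(3/257) = −1, so 3 is the smallest positive non-residue mod 257.

3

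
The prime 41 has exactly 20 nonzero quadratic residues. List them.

1,2,4,5,8,9,10,16,18,20,21,23,25,31,32,33,36,37,39,40

Square k = 1,…,20 (k and 41−k give the same square):
1²=1, 2²=4, 3²=9, 4²=16, 5²=25, 6²=36, 7²≡8, 8²≡23, 9²≡40, 10²≡18, 11²≡39, 12²≡21, 13²≡5, 14²≡32, 15²≡20, 16²≡10, 17²≡2, 18²≡37, 19²≡33, 20²≡31 (mod 41).
So the quadratic residues mod 41 are {1, 2, 4, 5, 8, 9, 10, 16, 18, 20, 21, 23, 25, 31, 32, 33, 36, 37, 39, 40}.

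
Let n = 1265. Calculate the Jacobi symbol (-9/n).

1

First reduce: -9 ≡ 1256 (mod 1265).
Pull out 2^3: since 1265 ≡ 1 (mod 8), (2/1265) = +1, so (2/1265)^3 = +1.
Reciprocity: 157 ≡ 1 and 1265 ≡ 1 (mod 4), so (157/1265) = +(1265/157).
Reduce top mod 157: now compute (9/157).
Reciprocity: 9 ≡ 1 and 157 ≡ 1 (mod 4), so (9/157) = +(157/9).
Reduce top mod 9: now compute (4/9).
Pull out 2^2: since 9 ≡ 1 (mod 8), (2/9) = +1, so (2/9)^2 = +1.
Reached (1/9) = 1. Collecting the sign flips along the way, the symbol is +1.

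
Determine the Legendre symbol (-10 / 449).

Euler's criterion: (-10/449) ≡ 439^224 (mod 449).
439^2 ≡ 100 (mod 449)
439^4 ≡ 122 (mod 449)
439^8 ≡ 67 (mod 449)
439^16 ≡ 448 (mod 449)
439^32 ≡ 1 (mod 449)
439^64 ≡ 1 (mod 449)
439^128 ≡ 1 (mod 449)
439^224 = 439^(128+64+32) ≡ 1 (mod 449).
Result is 1, so (-10/449) = 1.

1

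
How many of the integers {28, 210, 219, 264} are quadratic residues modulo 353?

(28/353) = -1 → non-residue.
(210/353) = -1 → non-residue.
(219/353) = -1 → non-residue.
(264/353) = -1 → non-residue.
Total quadratic residues among the 4: 0.

0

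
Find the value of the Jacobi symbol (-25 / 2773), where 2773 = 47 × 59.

First reduce: -25 ≡ 2748 (mod 2773).
Pull out 2^2: since 2773 ≡ 5 (mod 8), (2/2773) = -1, so (2/2773)^2 = +1.
Reciprocity: 687 ≡ 3 and 2773 ≡ 1 (mod 4), so (687/2773) = +(2773/687).
Reduce top mod 687: now compute (25/687).
Reciprocity: 25 ≡ 1 and 687 ≡ 3 (mod 4), so (25/687) = +(687/25).
Reduce top mod 25: now compute (12/25).
Pull out 2^2: since 25 ≡ 1 (mod 8), (2/25) = +1, so (2/25)^2 = +1.
Reciprocity: 3 ≡ 3 and 25 ≡ 1 (mod 4), so (3/25) = +(25/3).
Reduce top mod 3: now compute (1/3).
Reached (1/3) = 1. Collecting the sign flips along the way, the symbol is +1.

1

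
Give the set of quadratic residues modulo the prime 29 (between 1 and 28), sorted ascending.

1,4,5,6,7,9,13,16,20,22,23,24,25,28

Square k = 1,…,14 (k and 29−k give the same square):
1²=1, 2²=4, 3²=9, 4²=16, 5²=25, 6²≡7, 7²≡20, 8²≡6, 9²≡23, 10²≡13, 11²≡5, 12²≡28, 13²≡24, 14²≡22 (mod 29).
So the quadratic residues mod 29 are {1, 4, 5, 6, 7, 9, 13, 16, 20, 22, 23, 24, 25, 28}.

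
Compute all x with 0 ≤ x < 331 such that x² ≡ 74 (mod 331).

111, 220

Since 331 ≡ 3 (mod 4), a square root of 74 is 74^((331+1)/4) = 74^83 mod 331.
Repeated squaring: 74^2≡180, 74^4≡293, 74^8≡120, 74^16≡167, 74^32≡85, 74^64≡274 (mod 331).
74^83 = 74^(64+16+2+1) ≡ 111 (mod 331).
Check: 111² = 12321 ≡ 74 (mod 331). The two roots are 111 and 220.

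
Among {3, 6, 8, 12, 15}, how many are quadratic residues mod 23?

4

(3/23) = +1 → QR.
(6/23) = +1 → QR.
(8/23) = +1 → QR.
(12/23) = +1 → QR.
(15/23) = -1 → non-residue.
Total quadratic residues among the 5: 4.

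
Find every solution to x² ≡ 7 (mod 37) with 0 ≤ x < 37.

9, 28

37 ≡ 1 (mod 4), so we find a root by search.
Trying successive values, 9² = 81 ≡ 7 (mod 37). The other root is 37 − 9 = 28.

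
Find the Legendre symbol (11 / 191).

-1

Reciprocity: 11 ≡ 3 and 191 ≡ 3 (mod 4), so (11/191) = −(191/11).
Reduce top mod 11: now compute (4/11).
Pull out 2^2: since 11 ≡ 3 (mod 8), (2/11) = -1, so (2/11)^2 = +1.
Reached (1/11) = 1. Collecting the sign flips along the way, the symbol is -1.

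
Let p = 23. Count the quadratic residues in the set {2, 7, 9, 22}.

2

(2/23) = +1 → QR.
(7/23) = -1 → non-residue.
(9/23) = +1 → QR.
(22/23) = -1 → non-residue.
Total quadratic residues among the 4: 2.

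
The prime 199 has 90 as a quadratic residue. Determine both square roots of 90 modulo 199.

Since 199 ≡ 3 (mod 4), a square root of 90 is 90^((199+1)/4) = 90^50 mod 199.
Repeated squaring: 90^2≡140, 90^4≡98, 90^8≡52, 90^16≡117, 90^32≡157 (mod 199).
90^50 = 90^(32+16+2) ≡ 182 (mod 199).
Check: 182² = 33124 ≡ 90 (mod 199). The two roots are 17 and 182.

17, 182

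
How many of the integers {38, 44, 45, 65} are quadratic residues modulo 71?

2

(38/71) = +1 → QR.
(44/71) = -1 → non-residue.
(45/71) = +1 → QR.
(65/71) = -1 → non-residue.
Total quadratic residues among the 4: 2.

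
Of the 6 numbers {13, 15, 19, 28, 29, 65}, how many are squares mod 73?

(13/73) = -1 → non-residue.
(15/73) = -1 → non-residue.
(19/73) = +1 → QR.
(28/73) = -1 → non-residue.
(29/73) = -1 → non-residue.
(65/73) = +1 → QR.
Total quadratic residues among the 6: 2.

2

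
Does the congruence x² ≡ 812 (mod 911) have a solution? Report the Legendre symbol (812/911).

1

Pull out 2^2: since 911 ≡ 7 (mod 8), (2/911) = +1, so (2/911)^2 = +1.
Reciprocity: 203 ≡ 3 and 911 ≡ 3 (mod 4), so (203/911) = −(911/203).
Reduce top mod 203: now compute (99/203).
Reciprocity: 99 ≡ 3 and 203 ≡ 3 (mod 4), so (99/203) = −(203/99).
Reduce top mod 99: now compute (5/99).
Reciprocity: 5 ≡ 1 and 99 ≡ 3 (mod 4), so (5/99) = +(99/5).
Reduce top mod 5: now compute (4/5).
Pull out 2^2: since 5 ≡ 5 (mod 8), (2/5) = -1, so (2/5)^2 = +1.
Reached (1/5) = 1. Collecting the sign flips along the way, the symbol is +1.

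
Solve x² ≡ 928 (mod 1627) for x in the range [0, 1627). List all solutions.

740, 887

Since 1627 ≡ 3 (mod 4), a square root of 928 is 928^((1627+1)/4) = 928^407 mod 1627.
Repeated squaring: 928^2≡501, 928^4≡443, 928^8≡1009, 928^16≡1206, 928^32≡1525, 928^64≡642, 928^128≡533, 928^256≡991 (mod 1627).
928^407 = 928^(256+128+16+4+2+1) ≡ 887 (mod 1627).
Check: 887² = 786769 ≡ 928 (mod 1627). The two roots are 740 and 887.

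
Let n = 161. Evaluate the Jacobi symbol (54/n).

-1

Pull out 2: since 161 ≡ 1 (mod 8), (2/161) = +1.
Reciprocity: 27 ≡ 3 and 161 ≡ 1 (mod 4), so (27/161) = +(161/27).
Reduce top mod 27: now compute (26/27).
Pull out 2: since 27 ≡ 3 (mod 8), (2/27) = -1.
Reciprocity: 13 ≡ 1 and 27 ≡ 3 (mod 4), so (13/27) = +(27/13).
Reduce top mod 13: now compute (1/13).
Reached (1/13) = 1. Collecting the sign flips along the way, the symbol is -1.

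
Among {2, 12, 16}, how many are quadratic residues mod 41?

(2/41) = +1 → QR.
(12/41) = -1 → non-residue.
(16/41) = +1 → QR.
Total quadratic residues among the 3: 2.

2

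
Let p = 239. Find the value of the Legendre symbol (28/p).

-1

Euler's criterion: (28/239) ≡ 28^119 (mod 239).
28^2 ≡ 67 (mod 239)
28^4 ≡ 187 (mod 239)
28^8 ≡ 75 (mod 239)
28^16 ≡ 128 (mod 239)
28^32 ≡ 132 (mod 239)
28^64 ≡ 216 (mod 239)
28^119 = 28^(64+32+16+4+2+1) ≡ 238 (mod 239).
Result is 238 ≡ −1, so (28/239) = −1.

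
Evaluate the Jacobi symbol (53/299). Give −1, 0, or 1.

-1

Reciprocity: 53 ≡ 1 and 299 ≡ 3 (mod 4), so (53/299) = +(299/53).
Reduce top mod 53: now compute (34/53).
Pull out 2: since 53 ≡ 5 (mod 8), (2/53) = -1.
Reciprocity: 17 ≡ 1 and 53 ≡ 1 (mod 4), so (17/53) = +(53/17).
Reduce top mod 17: now compute (2/17).
Pull out 2: since 17 ≡ 1 (mod 8), (2/17) = +1.
Reached (1/17) = 1. Collecting the sign flips along the way, the symbol is -1.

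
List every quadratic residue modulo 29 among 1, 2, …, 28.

1 4 5 6 7 9 13 16 20 22 23 24 25 28

Square k = 1,…,14 (k and 29−k give the same square):
1²=1, 2²=4, 3²=9, 4²=16, 5²=25, 6²≡7, 7²≡20, 8²≡6, 9²≡23, 10²≡13, 11²≡5, 12²≡28, 13²≡24, 14²≡22 (mod 29).
So the quadratic residues mod 29 are {1, 4, 5, 6, 7, 9, 13, 16, 20, 22, 23, 24, 25, 28}.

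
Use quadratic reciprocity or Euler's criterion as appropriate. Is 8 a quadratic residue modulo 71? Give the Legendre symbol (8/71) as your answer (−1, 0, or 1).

1

Euler's criterion: (8/71) ≡ 8^35 (mod 71).
8^2 ≡ 64 (mod 71)
8^4 ≡ 49 (mod 71)
8^8 ≡ 58 (mod 71)
8^16 ≡ 27 (mod 71)
8^32 ≡ 19 (mod 71)
8^35 = 8^(32+2+1) ≡ 1 (mod 71).
Result is 1, so (8/71) = 1.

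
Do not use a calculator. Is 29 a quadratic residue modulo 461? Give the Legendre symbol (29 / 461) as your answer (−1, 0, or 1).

-1

Reciprocity: 29 ≡ 1 and 461 ≡ 1 (mod 4), so (29/461) = +(461/29).
Reduce top mod 29: now compute (26/29).
Pull out 2: since 29 ≡ 5 (mod 8), (2/29) = -1.
Reciprocity: 13 ≡ 1 and 29 ≡ 1 (mod 4), so (13/29) = +(29/13).
Reduce top mod 13: now compute (3/13).
Reciprocity: 3 ≡ 3 and 13 ≡ 1 (mod 4), so (3/13) = +(13/3).
Reduce top mod 3: now compute (1/3).
Reached (1/3) = 1. Collecting the sign flips along the way, the symbol is -1.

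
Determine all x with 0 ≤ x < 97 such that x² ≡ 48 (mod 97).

97 ≡ 1 (mod 4), so we find a root by search.
Trying successive values, 40² = 1600 ≡ 48 (mod 97). The other root is 97 − 40 = 57.

40, 57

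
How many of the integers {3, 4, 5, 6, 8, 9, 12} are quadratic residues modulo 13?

4

(3/13) = +1 → QR.
(4/13) = +1 → QR.
(5/13) = -1 → non-residue.
(6/13) = -1 → non-residue.
(8/13) = -1 → non-residue.
(9/13) = +1 → QR.
(12/13) = +1 → QR.
Total quadratic residues among the 7: 4.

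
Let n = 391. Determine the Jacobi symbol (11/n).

1

Reciprocity: 11 ≡ 3 and 391 ≡ 3 (mod 4), so (11/391) = −(391/11).
Reduce top mod 11: now compute (6/11).
Pull out 2: since 11 ≡ 3 (mod 8), (2/11) = -1.
Reciprocity: 3 ≡ 3 and 11 ≡ 3 (mod 4), so (3/11) = −(11/3).
Reduce top mod 3: now compute (2/3).
Pull out 2: since 3 ≡ 3 (mod 8), (2/3) = -1.
Reached (1/3) = 1. Collecting the sign flips along the way, the symbol is +1.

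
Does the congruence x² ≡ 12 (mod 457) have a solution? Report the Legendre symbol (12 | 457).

1

Pull out 2^2: since 457 ≡ 1 (mod 8), (2/457) = +1, so (2/457)^2 = +1.
Reciprocity: 3 ≡ 3 and 457 ≡ 1 (mod 4), so (3/457) = +(457/3).
Reduce top mod 3: now compute (1/3).
Reached (1/3) = 1. Collecting the sign flips along the way, the symbol is +1.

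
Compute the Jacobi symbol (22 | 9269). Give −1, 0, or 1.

1

Pull out 2: since 9269 ≡ 5 (mod 8), (2/9269) = -1.
Reciprocity: 11 ≡ 3 and 9269 ≡ 1 (mod 4), so (11/9269) = +(9269/11).
Reduce top mod 11: now compute (7/11).
Reciprocity: 7 ≡ 3 and 11 ≡ 3 (mod 4), so (7/11) = −(11/7).
Reduce top mod 7: now compute (4/7).
Pull out 2^2: since 7 ≡ 7 (mod 8), (2/7) = +1, so (2/7)^2 = +1.
Reached (1/7) = 1. Collecting the sign flips along the way, the symbol is +1.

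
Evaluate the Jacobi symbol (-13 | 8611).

First reduce: -13 ≡ 8598 (mod 8611).
Pull out 2: since 8611 ≡ 3 (mod 8), (2/8611) = -1.
Reciprocity: 4299 ≡ 3 and 8611 ≡ 3 (mod 4), so (4299/8611) = −(8611/4299).
Reduce top mod 4299: now compute (13/4299).
Reciprocity: 13 ≡ 1 and 4299 ≡ 3 (mod 4), so (13/4299) = +(4299/13).
Reduce top mod 13: now compute (9/13).
Reciprocity: 9 ≡ 1 and 13 ≡ 1 (mod 4), so (9/13) = +(13/9).
Reduce top mod 9: now compute (4/9).
Pull out 2^2: since 9 ≡ 1 (mod 8), (2/9) = +1, so (2/9)^2 = +1.
Reached (1/9) = 1. Collecting the sign flips along the way, the symbol is +1.

1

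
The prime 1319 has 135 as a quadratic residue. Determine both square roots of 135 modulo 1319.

337, 982

Since 1319 ≡ 3 (mod 4), a square root of 135 is 135^((1319+1)/4) = 135^330 mod 1319.
Repeated squaring: 135^2≡1078, 135^4≡45, 135^8≡706, 135^16≡1173, 135^32≡212, 135^64≡98, 135^128≡371, 135^256≡465 (mod 1319).
135^330 = 135^(256+64+8+2) ≡ 982 (mod 1319).
Check: 982² = 964324 ≡ 135 (mod 1319). The two roots are 337 and 982.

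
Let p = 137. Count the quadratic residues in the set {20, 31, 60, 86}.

(20/137) = -1 → non-residue.
(31/137) = -1 → non-residue.
(60/137) = +1 → QR.
(86/137) = -1 → non-residue.
Total quadratic residues among the 4: 1.

1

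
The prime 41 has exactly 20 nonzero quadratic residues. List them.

1,2,4,5,8,9,10,16,18,20,21,23,25,31,32,33,36,37,39,40

Square k = 1,…,20 (k and 41−k give the same square):
1²=1, 2²=4, 3²=9, 4²=16, 5²=25, 6²=36, 7²≡8, 8²≡23, 9²≡40, 10²≡18, 11²≡39, 12²≡21, 13²≡5, 14²≡32, 15²≡20, 16²≡10, 17²≡2, 18²≡37, 19²≡33, 20²≡31 (mod 41).
So the quadratic residues mod 41 are {1, 2, 4, 5, 8, 9, 10, 16, 18, 20, 21, 23, 25, 31, 32, 33, 36, 37, 39, 40}.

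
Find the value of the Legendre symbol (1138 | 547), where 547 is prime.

First reduce: 1138 ≡ 44 (mod 547).
Pull out 2^2: since 547 ≡ 3 (mod 8), (2/547) = -1, so (2/547)^2 = +1.
Reciprocity: 11 ≡ 3 and 547 ≡ 3 (mod 4), so (11/547) = −(547/11).
Reduce top mod 11: now compute (8/11).
Pull out 2^3: since 11 ≡ 3 (mod 8), (2/11) = -1, so (2/11)^3 = -1.
Reached (1/11) = 1. Collecting the sign flips along the way, the symbol is +1.

1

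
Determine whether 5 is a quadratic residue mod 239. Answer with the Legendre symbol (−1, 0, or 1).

1

Euler's criterion: (5/239) ≡ 5^119 (mod 239).
5^2 ≡ 25 (mod 239)
5^4 ≡ 147 (mod 239)
5^8 ≡ 99 (mod 239)
5^16 ≡ 2 (mod 239)
5^32 ≡ 4 (mod 239)
5^64 ≡ 16 (mod 239)
5^119 = 5^(64+32+16+4+2+1) ≡ 1 (mod 239).
Result is 1, so (5/239) = 1.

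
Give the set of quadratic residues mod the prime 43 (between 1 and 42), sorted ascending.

Square k = 1,…,21 (k and 43−k give the same square):
1²=1, 2²=4, 3²=9, 4²=16, 5²=25, 6²=36, 7²≡6, 8²≡21, 9²≡38, 10²≡14, 11²≡35, 12²≡15, 13²≡40, 14²≡24, 15²≡10, 16²≡41, 17²≡31, 18²≡23, 19²≡17, 20²≡13, 21²≡11 (mod 43).
So the quadratic residues mod 43 are {1, 4, 6, 9, 10, 11, 13, 14, 15, 16, 17, 21, 23, 24, 25, 31, 35, 36, 38, 40, 41}.

1,4,6,9,10,11,13,14,15,16,17,21,23,24,25,31,35,36,38,40,41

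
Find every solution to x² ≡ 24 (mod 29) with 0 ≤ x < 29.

13, 16

29 ≡ 1 (mod 4), so we find a root by search.
Trying successive values, 13² = 169 ≡ 24 (mod 29). The other root is 29 − 13 = 16.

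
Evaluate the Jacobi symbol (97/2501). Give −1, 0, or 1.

-1

Reciprocity: 97 ≡ 1 and 2501 ≡ 1 (mod 4), so (97/2501) = +(2501/97).
Reduce top mod 97: now compute (76/97).
Pull out 2^2: since 97 ≡ 1 (mod 8), (2/97) = +1, so (2/97)^2 = +1.
Reciprocity: 19 ≡ 3 and 97 ≡ 1 (mod 4), so (19/97) = +(97/19).
Reduce top mod 19: now compute (2/19).
Pull out 2: since 19 ≡ 3 (mod 8), (2/19) = -1.
Reached (1/19) = 1. Collecting the sign flips along the way, the symbol is -1.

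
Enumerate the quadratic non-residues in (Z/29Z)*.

Square k = 1,…,14 (k and 29−k give the same square):
1²=1, 2²=4, 3²=9, 4²=16, 5²=25, 6²≡7, 7²≡20, 8²≡6, 9²≡23, 10²≡13, 11²≡5, 12²≡28, 13²≡24, 14²≡22 (mod 29).
The residues are {1, 4, 5, 6, 7, 9, 13, 16, 20, 22, 23, 24, 25, 28}; the non-residues are the remaining 14 nonzero classes.

2,3,8,10,11,12,14,15,17,18,19,21,26,27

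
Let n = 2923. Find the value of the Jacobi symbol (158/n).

Pull out 2: since 2923 ≡ 3 (mod 8), (2/2923) = -1.
Reciprocity: 79 ≡ 3 and 2923 ≡ 3 (mod 4), so (79/2923) = −(2923/79).
Reduce top mod 79: now compute (0/79).
Top reduces to 0: gcd > 1, so the symbol is 0.

0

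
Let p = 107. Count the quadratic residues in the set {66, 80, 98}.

(66/107) = -1 → non-residue.
(80/107) = -1 → non-residue.
(98/107) = -1 → non-residue.
Total quadratic residues among the 3: 0.

0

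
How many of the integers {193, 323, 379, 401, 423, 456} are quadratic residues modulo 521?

(193/521) = -1 → non-residue.
(323/521) = +1 → QR.
(379/521) = +1 → QR.
(401/521) = -1 → non-residue.
(423/521) = +1 → QR.
(456/521) = +1 → QR.
Total quadratic residues among the 6: 4.

4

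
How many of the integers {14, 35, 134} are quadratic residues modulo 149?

(14/149) = -1 → non-residue.
(35/149) = +1 → QR.
(134/149) = -1 → non-residue.
Total quadratic residues among the 3: 1.

1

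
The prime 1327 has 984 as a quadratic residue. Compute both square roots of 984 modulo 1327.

606, 721

Since 1327 ≡ 3 (mod 4), a square root of 984 is 984^((1327+1)/4) = 984^332 mod 1327.
Repeated squaring: 984^2≡873, 984^4≡431, 984^8≡1308, 984^16≡361, 984^32≡275, 984^64≡1313, 984^128≡196, 984^256≡1260 (mod 1327).
984^332 = 984^(256+64+8+4) ≡ 721 (mod 1327).
Check: 721² = 519841 ≡ 984 (mod 1327). The two roots are 606 and 721.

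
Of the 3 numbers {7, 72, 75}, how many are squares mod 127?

1

(7/127) = -1 → non-residue.
(72/127) = +1 → QR.
(75/127) = -1 → non-residue.
Total quadratic residues among the 3: 1.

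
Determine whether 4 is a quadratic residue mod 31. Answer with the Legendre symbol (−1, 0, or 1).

1

Euler's criterion: (4/31) ≡ 4^15 (mod 31).
4^2 ≡ 16 (mod 31)
4^4 ≡ 8 (mod 31)
4^8 ≡ 2 (mod 31)
4^15 = 4^(8+4+2+1) ≡ 1 (mod 31).
Result is 1, so (4/31) = 1.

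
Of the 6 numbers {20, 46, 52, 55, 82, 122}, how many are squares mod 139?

5

(20/139) = +1 → QR.
(46/139) = +1 → QR.
(52/139) = +1 → QR.
(55/139) = +1 → QR.
(82/139) = -1 → non-residue.
(122/139) = +1 → QR.
Total quadratic residues among the 6: 5.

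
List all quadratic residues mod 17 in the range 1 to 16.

Square k = 1,…,8 (k and 17−k give the same square):
1²=1, 2²=4, 3²=9, 4²=16, 5²≡8, 6²≡2, 7²≡15, 8²≡13 (mod 17).
So the quadratic residues mod 17 are {1, 2, 4, 8, 9, 13, 15, 16}.

1, 2, 4, 8, 9, 13, 15, 16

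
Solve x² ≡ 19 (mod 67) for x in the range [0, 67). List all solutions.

32, 35

Since 67 ≡ 3 (mod 4), a square root of 19 is 19^((67+1)/4) = 19^17 mod 67.
Repeated squaring: 19^2≡26, 19^4≡6, 19^8≡36, 19^16≡23 (mod 67).
19^17 = 19^(16+1) ≡ 35 (mod 67).
Check: 35² = 1225 ≡ 19 (mod 67). The two roots are 32 and 35.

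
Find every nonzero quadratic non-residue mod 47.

Square k = 1,…,23 (k and 47−k give the same square):
1²=1, 2²=4, 3²=9, 4²=16, 5²=25, 6²=36, 7²≡2, 8²≡17, 9²≡34, 10²≡6, 11²≡27, 12²≡3, 13²≡28, 14²≡8, 15²≡37, 16²≡21, 17²≡7, 18²≡42, 19²≡32, 20²≡24, 21²≡18, 22²≡14, 23²≡12 (mod 47).
The residues are {1, 2, 3, 4, 6, 7, 8, 9, 12, 14, 16, 17, 18, 21, 24, 25, 27, 28, 32, 34, 36, 37, 42}; the non-residues are the remaining 23 nonzero classes.

5 10 11 13 15 19 20 22 23 26 29 30 31 33 35 38 39 40 41 43 44 45 46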